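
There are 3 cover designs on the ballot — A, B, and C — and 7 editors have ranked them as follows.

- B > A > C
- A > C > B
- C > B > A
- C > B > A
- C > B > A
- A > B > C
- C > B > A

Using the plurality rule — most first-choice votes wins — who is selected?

C

First-place vote totals:
  A: 2
  B: 1
  C: 4
C has the most first-place votes.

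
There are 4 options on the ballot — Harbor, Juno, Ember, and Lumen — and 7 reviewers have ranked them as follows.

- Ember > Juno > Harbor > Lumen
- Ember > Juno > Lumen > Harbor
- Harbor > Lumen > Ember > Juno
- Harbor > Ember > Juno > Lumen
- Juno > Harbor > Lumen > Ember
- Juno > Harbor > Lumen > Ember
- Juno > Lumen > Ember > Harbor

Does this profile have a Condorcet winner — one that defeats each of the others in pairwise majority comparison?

No

Head-to-head results (7 voters total):
Harbor vs Juno: Juno wins 5–2.
Harbor vs Ember: Harbor wins 4–3.
Harbor vs Lumen: Harbor wins 5–2.
Juno vs Ember: Ember wins 4–3.
Juno vs Lumen: Juno wins 6–1.
Ember vs Lumen: Lumen wins 4–3.
No candidate beats all others: Harbor beats Ember beats Juno beats Harbor, a majority cycle.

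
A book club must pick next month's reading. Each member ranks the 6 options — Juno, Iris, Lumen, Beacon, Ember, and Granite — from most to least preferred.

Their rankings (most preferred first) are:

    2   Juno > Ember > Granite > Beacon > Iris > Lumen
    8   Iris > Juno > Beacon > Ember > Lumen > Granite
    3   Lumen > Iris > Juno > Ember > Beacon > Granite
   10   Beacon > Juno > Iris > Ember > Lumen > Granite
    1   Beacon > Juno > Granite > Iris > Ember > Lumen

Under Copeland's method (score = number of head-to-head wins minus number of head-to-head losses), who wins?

Pairwise results:
  Juno vs Iris: Juno wins 13–11.
  Juno vs Lumen: Juno wins 21–3.
  Juno vs Beacon: Juno wins 13–11.
  Juno vs Ember: Juno wins 24–0.
  Juno vs Granite: Juno wins 24–0.
  Iris vs Lumen: Iris wins 21–3.
  Iris vs Beacon: Beacon wins 13–11.
  Iris vs Ember: Iris wins 22–2.
  Iris vs Granite: Iris wins 21–3.
  Lumen vs Beacon: Beacon wins 21–3.
  Lumen vs Ember: Ember wins 21–3.
  Lumen vs Granite: Lumen wins 21–3.
  Beacon vs Ember: Beacon wins 19–5.
  Beacon vs Granite: Beacon wins 22–2.
  Ember vs Granite: Ember wins 23–1.
Copeland scores (wins − losses):
  Juno: 5 − 0 = 5
  Iris: 3 − 2 = 1
  Lumen: 1 − 4 = -3
  Beacon: 4 − 1 = 3
  Ember: 2 − 3 = -1
  Granite: 0 − 5 = -5
Juno has the best Copeland score.

Juno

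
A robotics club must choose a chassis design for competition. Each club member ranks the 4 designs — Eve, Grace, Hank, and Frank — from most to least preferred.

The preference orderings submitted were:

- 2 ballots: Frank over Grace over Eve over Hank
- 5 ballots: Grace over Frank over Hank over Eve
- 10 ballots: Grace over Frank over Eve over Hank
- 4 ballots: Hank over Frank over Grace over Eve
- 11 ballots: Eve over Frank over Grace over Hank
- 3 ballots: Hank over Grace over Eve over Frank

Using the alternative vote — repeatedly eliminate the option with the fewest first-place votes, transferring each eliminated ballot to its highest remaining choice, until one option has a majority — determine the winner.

Grace

Round 1: Grace 15, Eve 11, Hank 7, Frank 2. Frank has the fewest and is eliminated.
Round 2: Grace 17, Eve 11, Hank 7. Hank has the fewest and is eliminated.
Round 3: Grace 24, Eve 11. Grace has a majority.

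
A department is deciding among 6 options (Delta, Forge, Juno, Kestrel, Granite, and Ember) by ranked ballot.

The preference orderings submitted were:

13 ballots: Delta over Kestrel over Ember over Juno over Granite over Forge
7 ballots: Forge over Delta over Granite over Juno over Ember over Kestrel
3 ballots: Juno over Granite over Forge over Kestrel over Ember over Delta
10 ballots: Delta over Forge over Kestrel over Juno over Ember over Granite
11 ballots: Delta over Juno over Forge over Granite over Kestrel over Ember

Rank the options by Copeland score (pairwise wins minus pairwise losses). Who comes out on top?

Pairwise results:
  Delta vs Forge: Delta wins 34–10.
  Delta vs Juno: Delta wins 41–3.
  Delta vs Kestrel: Delta wins 41–3.
  Delta vs Granite: Delta wins 41–3.
  Delta vs Ember: Delta wins 41–3.
  Forge vs Juno: Juno wins 27–17.
  Forge vs Kestrel: Forge wins 31–13.
  Forge vs Granite: Forge wins 28–16.
  Forge vs Ember: Forge wins 31–13.
  Juno vs Kestrel: Kestrel wins 23–21.
  Juno vs Granite: Juno wins 37–7.
  Juno vs Ember: Juno wins 31–13.
  Kestrel vs Granite: Kestrel wins 23–21.
  Kestrel vs Ember: Kestrel wins 37–7.
  Granite vs Ember: Ember wins 23–21.
Copeland scores (wins − losses):
  Delta: 5 − 0 = 5
  Forge: 3 − 2 = 1
  Juno: 3 − 2 = 1
  Kestrel: 3 − 2 = 1
  Granite: 0 − 5 = -5
  Ember: 1 − 4 = -3
Delta has the best Copeland score.

Delta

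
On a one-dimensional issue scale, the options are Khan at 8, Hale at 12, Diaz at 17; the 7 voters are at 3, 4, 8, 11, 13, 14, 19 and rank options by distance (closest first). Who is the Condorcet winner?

Hale

With single-peaked preferences on a line, the Condorcet winner is the candidate closest to the median voter.
The median voter (position 11) is closest to Hale at 12.
Check: Hale vs Khan — voters closer to Hale: 4 of 7.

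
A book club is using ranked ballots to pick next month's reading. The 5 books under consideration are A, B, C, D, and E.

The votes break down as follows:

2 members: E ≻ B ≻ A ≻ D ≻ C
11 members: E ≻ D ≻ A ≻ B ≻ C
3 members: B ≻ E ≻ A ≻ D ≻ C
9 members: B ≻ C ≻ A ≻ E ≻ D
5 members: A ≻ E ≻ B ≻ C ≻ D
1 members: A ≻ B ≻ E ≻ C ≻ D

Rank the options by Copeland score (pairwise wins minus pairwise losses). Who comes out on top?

Pairwise results:
  A vs B: A wins 17–14.
  A vs C: A wins 22–9.
  A vs D: A wins 20–11.
  A vs E: E wins 16–15.
  B vs C: B wins 31–0.
  B vs D: B wins 20–11.
  B vs E: E wins 18–13.
  C vs D: D wins 16–15.
  C vs E: E wins 22–9.
  D vs E: E wins 31–0.
Copeland scores (wins − losses):
  A: 3 − 1 = 2
  B: 2 − 2 = 0
  C: 0 − 4 = -4
  D: 1 − 3 = -2
  E: 4 − 0 = 4
E has the best Copeland score.

E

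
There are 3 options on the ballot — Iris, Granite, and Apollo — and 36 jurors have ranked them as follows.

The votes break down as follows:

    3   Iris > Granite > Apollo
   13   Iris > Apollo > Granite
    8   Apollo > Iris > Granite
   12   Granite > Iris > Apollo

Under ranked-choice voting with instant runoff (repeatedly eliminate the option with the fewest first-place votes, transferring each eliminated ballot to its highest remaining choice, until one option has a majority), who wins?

Round 1: Iris 16, Granite 12, Apollo 8. Apollo has the fewest and is eliminated.
Round 2: Iris 24, Granite 12. Iris has a majority.

Iris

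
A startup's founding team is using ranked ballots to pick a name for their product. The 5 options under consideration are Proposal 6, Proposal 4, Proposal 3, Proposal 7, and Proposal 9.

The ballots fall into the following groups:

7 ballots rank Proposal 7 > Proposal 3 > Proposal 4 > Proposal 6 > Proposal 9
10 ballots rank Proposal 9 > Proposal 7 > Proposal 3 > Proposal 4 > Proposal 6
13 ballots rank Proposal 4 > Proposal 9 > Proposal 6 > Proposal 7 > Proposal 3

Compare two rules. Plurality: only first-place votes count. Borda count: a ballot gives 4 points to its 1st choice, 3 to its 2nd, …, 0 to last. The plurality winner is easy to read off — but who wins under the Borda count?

Plurality first-place counts: Proposal 6 0, Proposal 4 13, Proposal 3 0, Proposal 7 7, Proposal 9 10 → Proposal 4.
Borda totals: Proposal 6 33, Proposal 4 76, Proposal 3 41, Proposal 7 71, Proposal 9 79 → Proposal 9.

Proposal 9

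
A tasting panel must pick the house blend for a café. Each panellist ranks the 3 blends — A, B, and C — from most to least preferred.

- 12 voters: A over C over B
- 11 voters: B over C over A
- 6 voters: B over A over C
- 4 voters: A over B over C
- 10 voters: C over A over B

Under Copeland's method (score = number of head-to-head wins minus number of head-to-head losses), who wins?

Pairwise results:
  A vs B: A wins 26–17.
  A vs C: A wins 22–21.
  B vs C: C wins 22–21.
Copeland scores (wins − losses):
  A: 2 − 0 = 2
  B: 0 − 2 = -2
  C: 1 − 1 = 0
A has the best Copeland score.

A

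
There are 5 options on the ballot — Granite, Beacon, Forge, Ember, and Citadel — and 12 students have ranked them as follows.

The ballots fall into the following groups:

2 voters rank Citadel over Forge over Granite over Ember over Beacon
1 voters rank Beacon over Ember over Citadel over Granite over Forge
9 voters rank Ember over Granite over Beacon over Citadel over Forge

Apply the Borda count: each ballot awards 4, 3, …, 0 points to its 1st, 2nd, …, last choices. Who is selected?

Ember

Borda scores:
  Granite: 2·2 + 1 + 9·3 = 32
  Beacon: 2·0 + 4 + 9·2 = 22
  Forge: 2·3 + 0 + 9·0 = 6
  Ember: 2·1 + 3 + 9·4 = 41
  Citadel: 2·4 + 2 + 9·1 = 19
Ember has the highest total.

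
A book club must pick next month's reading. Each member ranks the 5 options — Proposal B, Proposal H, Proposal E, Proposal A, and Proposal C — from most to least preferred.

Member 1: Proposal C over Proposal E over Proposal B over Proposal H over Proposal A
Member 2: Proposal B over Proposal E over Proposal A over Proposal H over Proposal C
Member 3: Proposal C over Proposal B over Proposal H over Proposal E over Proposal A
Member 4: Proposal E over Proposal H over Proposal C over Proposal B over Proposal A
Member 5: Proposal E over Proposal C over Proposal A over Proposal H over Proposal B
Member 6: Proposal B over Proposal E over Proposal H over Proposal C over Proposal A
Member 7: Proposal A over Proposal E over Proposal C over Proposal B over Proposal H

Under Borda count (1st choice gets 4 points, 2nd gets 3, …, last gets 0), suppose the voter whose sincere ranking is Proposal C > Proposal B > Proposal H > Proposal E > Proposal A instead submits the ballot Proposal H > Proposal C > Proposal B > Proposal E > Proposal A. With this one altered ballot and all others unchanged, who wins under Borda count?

Proposal E

Borda totals with the altered ballot: Proposal B 14, Proposal H 12, Proposal E 21, Proposal A 8, Proposal C 15.
The winner is unchanged: still Proposal E.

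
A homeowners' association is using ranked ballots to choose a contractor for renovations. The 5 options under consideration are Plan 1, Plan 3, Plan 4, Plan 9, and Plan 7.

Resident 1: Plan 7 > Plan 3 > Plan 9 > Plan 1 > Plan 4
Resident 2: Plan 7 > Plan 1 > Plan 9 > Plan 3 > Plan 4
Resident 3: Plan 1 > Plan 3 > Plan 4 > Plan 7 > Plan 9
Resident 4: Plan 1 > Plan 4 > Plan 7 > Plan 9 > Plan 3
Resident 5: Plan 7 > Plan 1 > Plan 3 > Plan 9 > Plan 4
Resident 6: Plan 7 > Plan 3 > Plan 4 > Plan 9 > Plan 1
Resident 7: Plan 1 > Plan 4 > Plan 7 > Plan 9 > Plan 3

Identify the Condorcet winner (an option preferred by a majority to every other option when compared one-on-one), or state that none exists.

Head-to-head results (7 voters total):
Plan 1 vs Plan 3: Plan 1 wins 5–2.
Plan 1 vs Plan 4: Plan 1 wins 6–1.
Plan 1 vs Plan 9: Plan 1 wins 5–2.
Plan 1 vs Plan 7: Plan 7 wins 4–3.
Plan 3 vs Plan 4: Plan 3 wins 5–2.
Plan 3 vs Plan 9: Plan 3 wins 4–3.
Plan 3 vs Plan 7: Plan 7 wins 6–1.
Plan 4 vs Plan 9: Plan 4 wins 4–3.
Plan 4 vs Plan 7: Plan 7 wins 4–3.
Plan 9 vs Plan 7: Plan 7 wins 7–0.
Plan 7 beats each rival — Plan 1 (4–3), Plan 3 (6–1), Plan 4 (4–3), Plan 9 (7–0) — so Plan 7 is the Condorcet winner.

Plan 7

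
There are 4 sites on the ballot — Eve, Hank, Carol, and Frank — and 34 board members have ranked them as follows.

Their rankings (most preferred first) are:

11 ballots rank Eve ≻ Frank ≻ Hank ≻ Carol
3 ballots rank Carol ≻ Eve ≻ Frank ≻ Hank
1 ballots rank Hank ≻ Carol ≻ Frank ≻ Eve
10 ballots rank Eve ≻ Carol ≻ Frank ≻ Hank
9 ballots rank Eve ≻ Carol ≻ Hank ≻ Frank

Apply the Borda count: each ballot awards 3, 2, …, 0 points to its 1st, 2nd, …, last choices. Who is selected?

Borda scores:
  Eve: 11·3 + 3·2 + 0 + 10·3 + 9·3 = 96
  Hank: 11·1 + 3·0 + 3 + 10·0 + 9·1 = 23
  Carol: 11·0 + 3·3 + 2 + 10·2 + 9·2 = 49
  Frank: 11·2 + 3·1 + 1 + 10·1 + 9·0 = 36
Eve has the highest total.

Eve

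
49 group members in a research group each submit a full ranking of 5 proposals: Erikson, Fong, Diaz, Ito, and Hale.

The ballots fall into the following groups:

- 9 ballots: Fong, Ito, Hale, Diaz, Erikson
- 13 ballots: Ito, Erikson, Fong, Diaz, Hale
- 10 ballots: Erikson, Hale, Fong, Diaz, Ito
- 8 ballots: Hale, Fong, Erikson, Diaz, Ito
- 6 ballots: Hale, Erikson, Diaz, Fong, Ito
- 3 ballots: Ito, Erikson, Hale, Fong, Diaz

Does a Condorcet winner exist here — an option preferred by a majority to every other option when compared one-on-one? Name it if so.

Head-to-head results (49 voters total):
Erikson vs Fong: Erikson wins 32–17.
Erikson vs Diaz: Erikson wins 40–9.
Erikson vs Ito: Ito wins 25–24.
Erikson vs Hale: Erikson wins 26–23.
Fong vs Diaz: Fong wins 43–6.
Fong vs Ito: Fong wins 33–16.
Fong vs Hale: Hale wins 27–22.
Diaz vs Ito: Ito wins 25–24.
Diaz vs Hale: Hale wins 36–13.
Ito vs Hale: Ito wins 25–24.
No candidate beats all others: Erikson beats Fong beats Ito beats Erikson, a majority cycle.

No Condorcet winner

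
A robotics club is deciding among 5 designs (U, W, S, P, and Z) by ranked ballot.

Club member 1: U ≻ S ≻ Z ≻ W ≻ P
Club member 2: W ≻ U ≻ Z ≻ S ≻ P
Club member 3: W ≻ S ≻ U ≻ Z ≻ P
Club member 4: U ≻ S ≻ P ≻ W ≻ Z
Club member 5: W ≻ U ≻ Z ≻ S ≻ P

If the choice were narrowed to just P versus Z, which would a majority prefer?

Ballots ranking P above Z: 1.
Ballots ranking Z above P: 4.
Z wins the head-to-head, 4–1.

Z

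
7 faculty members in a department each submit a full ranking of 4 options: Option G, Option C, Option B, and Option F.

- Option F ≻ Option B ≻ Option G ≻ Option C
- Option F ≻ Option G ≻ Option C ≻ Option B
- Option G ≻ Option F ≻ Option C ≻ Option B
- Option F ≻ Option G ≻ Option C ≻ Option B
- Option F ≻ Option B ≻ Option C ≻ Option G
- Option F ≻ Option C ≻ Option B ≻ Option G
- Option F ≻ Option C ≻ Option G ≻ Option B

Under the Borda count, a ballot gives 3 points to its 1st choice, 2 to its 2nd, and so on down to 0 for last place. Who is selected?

Borda scores:
  Option G: 1 + 2 + 3 + 2 + 0 + 0 + 1 = 9
  Option C: 0 + 1 + 1 + 1 + 1 + 2 + 2 = 8
  Option B: 2 + 0 + 0 + 0 + 2 + 1 + 0 = 5
  Option F: 3 + 3 + 2 + 3 + 3 + 3 + 3 = 20
Option F has the highest total.

Option F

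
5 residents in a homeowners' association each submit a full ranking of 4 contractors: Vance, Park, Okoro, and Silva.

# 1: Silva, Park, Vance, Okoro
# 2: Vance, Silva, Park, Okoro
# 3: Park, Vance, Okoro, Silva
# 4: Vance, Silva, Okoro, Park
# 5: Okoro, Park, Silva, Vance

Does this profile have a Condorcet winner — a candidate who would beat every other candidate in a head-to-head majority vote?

No

Head-to-head results (5 voters total):
Vance vs Park: Park wins 3–2.
Vance vs Okoro: Vance wins 4–1.
Vance vs Silva: Vance wins 3–2.
Park vs Okoro: Park wins 3–2.
Park vs Silva: Silva wins 3–2.
Okoro vs Silva: Silva wins 3–2.
No candidate beats all others: Vance beats Silva beats Park beats Vance, a majority cycle.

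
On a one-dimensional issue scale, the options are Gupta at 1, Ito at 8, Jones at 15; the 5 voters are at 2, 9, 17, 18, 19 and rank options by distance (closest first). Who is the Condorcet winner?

Jones

With single-peaked preferences on a line, the Condorcet winner is the candidate closest to the median voter.
The median voter (position 17) is closest to Jones at 15.
Check: Jones vs Ito — voters closer to Jones: 3 of 5.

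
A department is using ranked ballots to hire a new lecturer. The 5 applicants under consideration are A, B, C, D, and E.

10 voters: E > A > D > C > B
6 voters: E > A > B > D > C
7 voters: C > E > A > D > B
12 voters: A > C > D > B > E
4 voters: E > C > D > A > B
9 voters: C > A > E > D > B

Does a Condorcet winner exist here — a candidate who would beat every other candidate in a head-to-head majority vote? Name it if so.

None — there is no Condorcet winner

Head-to-head results (48 voters total):
A vs B: A wins 48–0.
A vs C: A wins 28–20.
A vs D: A wins 44–4.
A vs E: E wins 27–21.
B vs C: C wins 42–6.
B vs D: D wins 42–6.
B vs E: E wins 36–12.
C vs D: C wins 32–16.
C vs E: C wins 28–20.
D vs E: E wins 36–12.
No candidate beats all others: A beats C beats E beats A, a majority cycle.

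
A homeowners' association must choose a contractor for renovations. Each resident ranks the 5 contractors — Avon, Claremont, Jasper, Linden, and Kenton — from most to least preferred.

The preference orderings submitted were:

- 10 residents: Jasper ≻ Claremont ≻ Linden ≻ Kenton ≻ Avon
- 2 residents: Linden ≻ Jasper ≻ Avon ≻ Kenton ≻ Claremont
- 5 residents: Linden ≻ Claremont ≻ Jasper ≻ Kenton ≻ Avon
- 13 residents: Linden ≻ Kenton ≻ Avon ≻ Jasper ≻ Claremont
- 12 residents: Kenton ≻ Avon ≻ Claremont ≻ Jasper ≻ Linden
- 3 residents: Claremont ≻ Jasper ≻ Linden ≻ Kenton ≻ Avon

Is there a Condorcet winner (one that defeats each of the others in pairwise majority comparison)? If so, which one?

Head-to-head results (45 voters total):
Avon vs Claremont: Avon wins 27–18.
Avon vs Jasper: Avon wins 25–20.
Avon vs Linden: Linden wins 33–12.
Avon vs Kenton: Kenton wins 43–2.
Claremont vs Jasper: Jasper wins 25–20.
Claremont vs Linden: Claremont wins 25–20.
Claremont vs Kenton: Kenton wins 27–18.
Jasper vs Linden: Jasper wins 25–20.
Jasper vs Kenton: Kenton wins 25–20.
Linden vs Kenton: Linden wins 33–12.
No candidate beats all others: Avon beats Claremont beats Linden beats Avon, a majority cycle.

None — there is no Condorcet winner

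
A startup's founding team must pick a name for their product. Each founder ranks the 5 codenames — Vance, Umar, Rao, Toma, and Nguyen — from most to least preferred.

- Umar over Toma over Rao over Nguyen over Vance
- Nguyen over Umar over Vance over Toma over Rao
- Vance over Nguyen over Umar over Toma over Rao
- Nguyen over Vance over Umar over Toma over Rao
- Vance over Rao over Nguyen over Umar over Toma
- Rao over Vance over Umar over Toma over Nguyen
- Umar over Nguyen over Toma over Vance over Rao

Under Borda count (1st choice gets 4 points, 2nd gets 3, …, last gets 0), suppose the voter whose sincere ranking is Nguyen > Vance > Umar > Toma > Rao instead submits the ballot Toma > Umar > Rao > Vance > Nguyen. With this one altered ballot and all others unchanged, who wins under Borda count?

Borda totals with the altered ballot: Vance 15, Umar 19, Rao 11, Toma 12, Nguyen 13.
The winner is unchanged: still Umar.

Umar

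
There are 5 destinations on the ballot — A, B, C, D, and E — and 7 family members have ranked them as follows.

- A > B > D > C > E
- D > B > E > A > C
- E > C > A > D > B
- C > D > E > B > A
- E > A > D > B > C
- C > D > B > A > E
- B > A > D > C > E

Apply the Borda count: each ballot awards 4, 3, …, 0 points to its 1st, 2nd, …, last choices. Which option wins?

Borda scores:
  A: 4 + 1 + 2 + 0 + 3 + 1 + 3 = 14
  B: 3 + 3 + 0 + 1 + 1 + 2 + 4 = 14
  C: 1 + 0 + 3 + 4 + 0 + 4 + 1 = 13
  D: 2 + 4 + 1 + 3 + 2 + 3 + 2 = 17
  E: 0 + 2 + 4 + 2 + 4 + 0 + 0 = 12
D has the highest total.

D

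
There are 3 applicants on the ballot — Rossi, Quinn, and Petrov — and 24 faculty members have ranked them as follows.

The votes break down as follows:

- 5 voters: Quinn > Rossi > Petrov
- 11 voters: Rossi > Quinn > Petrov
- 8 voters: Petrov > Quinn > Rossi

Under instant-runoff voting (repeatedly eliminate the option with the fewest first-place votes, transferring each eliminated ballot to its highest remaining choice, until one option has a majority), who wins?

Rossi

Round 1: Rossi 11, Petrov 8, Quinn 5. Quinn has the fewest and is eliminated.
Round 2: Rossi 16, Petrov 8. Rossi has a majority.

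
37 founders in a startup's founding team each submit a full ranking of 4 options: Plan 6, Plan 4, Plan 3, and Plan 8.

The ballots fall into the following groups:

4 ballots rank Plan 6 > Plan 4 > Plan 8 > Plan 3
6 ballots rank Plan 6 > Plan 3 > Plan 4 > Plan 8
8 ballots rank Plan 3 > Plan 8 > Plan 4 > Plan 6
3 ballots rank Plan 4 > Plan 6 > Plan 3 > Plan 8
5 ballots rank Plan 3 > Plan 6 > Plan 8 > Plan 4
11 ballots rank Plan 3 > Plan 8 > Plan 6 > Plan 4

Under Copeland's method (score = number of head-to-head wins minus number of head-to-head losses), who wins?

Plan 3

Pairwise results:
  Plan 6 vs Plan 4: Plan 6 wins 26–11.
  Plan 6 vs Plan 3: Plan 3 wins 24–13.
  Plan 6 vs Plan 8: Plan 8 wins 19–18.
  Plan 4 vs Plan 3: Plan 3 wins 30–7.
  Plan 4 vs Plan 8: Plan 8 wins 24–13.
  Plan 3 vs Plan 8: Plan 3 wins 33–4.
Copeland scores (wins − losses):
  Plan 6: 1 − 2 = -1
  Plan 4: 0 − 3 = -3
  Plan 3: 3 − 0 = 3
  Plan 8: 2 − 1 = 1
Plan 3 has the best Copeland score.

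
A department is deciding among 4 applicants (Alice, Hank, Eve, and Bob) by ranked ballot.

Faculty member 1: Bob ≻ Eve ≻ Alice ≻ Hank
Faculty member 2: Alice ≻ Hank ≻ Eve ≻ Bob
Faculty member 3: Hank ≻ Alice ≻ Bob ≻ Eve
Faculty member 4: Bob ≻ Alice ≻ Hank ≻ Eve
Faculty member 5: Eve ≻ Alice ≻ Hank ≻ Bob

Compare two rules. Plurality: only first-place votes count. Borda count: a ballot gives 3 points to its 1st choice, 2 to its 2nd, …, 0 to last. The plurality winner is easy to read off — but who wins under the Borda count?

Plurality first-place counts: Alice 1, Hank 1, Eve 1, Bob 2 → Bob.
Borda totals: Alice 10, Hank 7, Eve 6, Bob 7 → Alice.

Alice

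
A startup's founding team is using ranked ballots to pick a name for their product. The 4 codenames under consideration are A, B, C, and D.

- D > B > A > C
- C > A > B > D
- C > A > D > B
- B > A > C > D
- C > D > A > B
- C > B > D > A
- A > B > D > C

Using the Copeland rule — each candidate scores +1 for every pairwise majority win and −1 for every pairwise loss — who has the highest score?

C

Pairwise results:
  A vs B: A wins 4–3.
  A vs C: C wins 4–3.
  A vs D: A wins 4–3.
  B vs C: C wins 4–3.
  B vs D: B wins 4–3.
  C vs D: C wins 5–2.
Copeland scores (wins − losses):
  A: 2 − 1 = 1
  B: 1 − 2 = -1
  C: 3 − 0 = 3
  D: 0 − 3 = -3
C has the best Copeland score.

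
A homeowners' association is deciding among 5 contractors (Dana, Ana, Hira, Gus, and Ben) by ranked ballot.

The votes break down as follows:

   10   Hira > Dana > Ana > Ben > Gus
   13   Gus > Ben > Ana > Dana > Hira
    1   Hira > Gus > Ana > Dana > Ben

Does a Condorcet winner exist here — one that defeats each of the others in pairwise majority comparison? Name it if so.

Head-to-head results (24 voters total):
Dana vs Ana: Ana wins 14–10.
Dana vs Hira: Dana wins 13–11.
Dana vs Gus: Gus wins 14–10.
Dana vs Ben: Ben wins 13–11.
Ana vs Hira: Ana wins 13–11.
Ana vs Gus: Gus wins 14–10.
Ana vs Ben: Ben wins 13–11.
Hira vs Gus: Gus wins 13–11.
Hira vs Ben: Ben wins 13–11.
Gus vs Ben: Gus wins 14–10.
Gus beats each rival — Dana (14–10), Ana (14–10), Hira (13–11), Ben (14–10) — so Gus is the Condorcet winner.

Gus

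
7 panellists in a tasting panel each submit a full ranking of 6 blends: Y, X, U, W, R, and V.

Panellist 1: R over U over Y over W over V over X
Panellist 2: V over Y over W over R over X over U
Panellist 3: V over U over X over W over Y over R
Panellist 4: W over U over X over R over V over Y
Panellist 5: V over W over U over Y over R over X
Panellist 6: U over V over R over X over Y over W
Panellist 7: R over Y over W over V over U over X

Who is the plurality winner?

First-place vote totals:
  Y: 0
  X: 0
  U: 1
  W: 1
  R: 2
  V: 3
V has the most first-place votes.

V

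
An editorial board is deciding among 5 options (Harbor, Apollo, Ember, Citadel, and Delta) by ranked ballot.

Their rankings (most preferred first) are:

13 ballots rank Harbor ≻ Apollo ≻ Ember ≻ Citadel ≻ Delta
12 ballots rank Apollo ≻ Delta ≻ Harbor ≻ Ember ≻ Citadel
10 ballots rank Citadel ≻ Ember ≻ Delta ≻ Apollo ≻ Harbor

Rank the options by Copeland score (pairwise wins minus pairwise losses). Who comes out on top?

Pairwise results:
  Harbor vs Apollo: Apollo wins 22–13.
  Harbor vs Ember: Harbor wins 25–10.
  Harbor vs Citadel: Harbor wins 25–10.
  Harbor vs Delta: Delta wins 22–13.
  Apollo vs Ember: Apollo wins 25–10.
  Apollo vs Citadel: Apollo wins 25–10.
  Apollo vs Delta: Apollo wins 25–10.
  Ember vs Citadel: Ember wins 25–10.
  Ember vs Delta: Ember wins 23–12.
  Citadel vs Delta: Citadel wins 23–12.
Copeland scores (wins − losses):
  Harbor: 2 − 2 = 0
  Apollo: 4 − 0 = 4
  Ember: 2 − 2 = 0
  Citadel: 1 − 3 = -2
  Delta: 1 − 3 = -2
Apollo has the best Copeland score.

Apollo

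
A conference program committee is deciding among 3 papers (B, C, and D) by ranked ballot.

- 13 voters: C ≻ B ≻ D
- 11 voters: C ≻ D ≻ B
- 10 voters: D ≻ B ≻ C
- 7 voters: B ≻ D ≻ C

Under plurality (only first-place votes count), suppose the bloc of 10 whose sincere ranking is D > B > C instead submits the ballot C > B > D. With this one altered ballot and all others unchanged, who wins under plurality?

C

First-place totals with the altered ballot: B 7, C 34, D 0.
The winner is unchanged: still C.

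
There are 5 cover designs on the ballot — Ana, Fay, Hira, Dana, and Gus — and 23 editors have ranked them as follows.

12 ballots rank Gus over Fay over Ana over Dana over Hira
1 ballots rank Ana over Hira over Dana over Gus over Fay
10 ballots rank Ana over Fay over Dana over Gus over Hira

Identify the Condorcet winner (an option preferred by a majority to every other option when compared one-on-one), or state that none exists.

Gus

Head-to-head results (23 voters total):
Ana vs Fay: Fay wins 12–11.
Ana vs Hira: Ana wins 23–0.
Ana vs Dana: Ana wins 23–0.
Ana vs Gus: Gus wins 12–11.
Fay vs Hira: Fay wins 22–1.
Fay vs Dana: Fay wins 22–1.
Fay vs Gus: Gus wins 13–10.
Hira vs Dana: Dana wins 22–1.
Hira vs Gus: Gus wins 22–1.
Dana vs Gus: Gus wins 12–11.
Gus beats each rival — Ana (12–11), Fay (13–10), Hira (22–1), Dana (12–11) — so Gus is the Condorcet winner.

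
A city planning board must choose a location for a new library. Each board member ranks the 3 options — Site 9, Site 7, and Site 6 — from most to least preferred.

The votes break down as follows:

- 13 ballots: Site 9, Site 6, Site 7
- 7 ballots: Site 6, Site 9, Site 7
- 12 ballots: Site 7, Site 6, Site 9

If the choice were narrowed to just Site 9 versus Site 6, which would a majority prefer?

Site 6

Ballots ranking Site 9 above Site 6: 13.
Ballots ranking Site 6 above Site 9: 7+12 = 19.
Site 6 wins the head-to-head, 19–13.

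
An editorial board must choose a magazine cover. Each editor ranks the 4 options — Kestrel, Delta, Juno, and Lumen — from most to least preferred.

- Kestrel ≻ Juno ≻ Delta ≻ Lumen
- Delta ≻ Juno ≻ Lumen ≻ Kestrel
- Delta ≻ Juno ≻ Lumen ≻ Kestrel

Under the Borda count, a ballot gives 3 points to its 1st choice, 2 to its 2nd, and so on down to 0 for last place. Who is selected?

Borda scores:
  Kestrel: 3 + 0 + 0 = 3
  Delta: 1 + 3 + 3 = 7
  Juno: 2 + 2 + 2 = 6
  Lumen: 0 + 1 + 1 = 2
Delta has the highest total.

Delta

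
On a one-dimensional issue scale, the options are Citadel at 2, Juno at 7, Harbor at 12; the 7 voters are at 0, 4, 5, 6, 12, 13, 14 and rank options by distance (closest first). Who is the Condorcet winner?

Juno

With single-peaked preferences on a line, the Condorcet winner is the candidate closest to the median voter.
The median voter (position 6) is closest to Juno at 7.
Check: Juno vs Citadel — voters closer to Juno: 5 of 7.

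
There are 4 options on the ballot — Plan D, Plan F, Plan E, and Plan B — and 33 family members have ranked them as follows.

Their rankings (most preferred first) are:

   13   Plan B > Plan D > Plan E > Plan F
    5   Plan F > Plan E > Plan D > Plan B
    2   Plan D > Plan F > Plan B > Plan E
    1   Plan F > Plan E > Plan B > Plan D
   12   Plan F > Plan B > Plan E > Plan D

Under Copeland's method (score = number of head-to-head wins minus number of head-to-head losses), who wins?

Plan F

Pairwise results:
  Plan D vs Plan F: Plan F wins 18–15.
  Plan D vs Plan E: Plan E wins 18–15.
  Plan D vs Plan B: Plan B wins 26–7.
  Plan F vs Plan E: Plan F wins 20–13.
  Plan F vs Plan B: Plan F wins 20–13.
  Plan E vs Plan B: Plan B wins 27–6.
Copeland scores (wins − losses):
  Plan D: 0 − 3 = -3
  Plan F: 3 − 0 = 3
  Plan E: 1 − 2 = -1
  Plan B: 2 − 1 = 1
Plan F has the best Copeland score.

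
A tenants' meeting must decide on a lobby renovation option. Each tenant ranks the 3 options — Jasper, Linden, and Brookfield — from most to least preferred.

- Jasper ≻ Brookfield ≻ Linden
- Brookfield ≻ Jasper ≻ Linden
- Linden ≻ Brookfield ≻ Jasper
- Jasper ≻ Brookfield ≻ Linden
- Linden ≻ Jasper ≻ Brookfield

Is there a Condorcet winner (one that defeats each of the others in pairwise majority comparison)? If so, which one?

Head-to-head results (5 voters total):
Jasper vs Linden: Jasper wins 3–2.
Jasper vs Brookfield: Jasper wins 3–2.
Linden vs Brookfield: Brookfield wins 3–2.
Jasper beats each rival — Linden (3–2), Brookfield (3–2) — so Jasper is the Condorcet winner.

Jasper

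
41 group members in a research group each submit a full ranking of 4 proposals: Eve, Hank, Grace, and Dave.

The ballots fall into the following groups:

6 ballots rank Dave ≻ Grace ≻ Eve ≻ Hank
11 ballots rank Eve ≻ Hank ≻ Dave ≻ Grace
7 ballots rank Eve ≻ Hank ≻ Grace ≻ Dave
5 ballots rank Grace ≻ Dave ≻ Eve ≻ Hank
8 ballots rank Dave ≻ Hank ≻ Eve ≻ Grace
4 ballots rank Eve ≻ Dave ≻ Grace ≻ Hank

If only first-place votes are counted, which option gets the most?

First-place vote totals:
  Eve: 22
  Hank: 0
  Grace: 5
  Dave: 14
Eve has the most first-place votes.

Eve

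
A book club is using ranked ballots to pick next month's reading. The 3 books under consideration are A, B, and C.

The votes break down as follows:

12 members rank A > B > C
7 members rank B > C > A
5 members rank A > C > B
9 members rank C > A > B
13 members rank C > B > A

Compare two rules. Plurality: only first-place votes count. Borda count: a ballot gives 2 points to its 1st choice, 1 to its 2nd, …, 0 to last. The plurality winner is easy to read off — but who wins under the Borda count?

Plurality first-place counts: A 17, B 7, C 22 → C.
Borda totals: A 43, B 39, C 56 → C.

C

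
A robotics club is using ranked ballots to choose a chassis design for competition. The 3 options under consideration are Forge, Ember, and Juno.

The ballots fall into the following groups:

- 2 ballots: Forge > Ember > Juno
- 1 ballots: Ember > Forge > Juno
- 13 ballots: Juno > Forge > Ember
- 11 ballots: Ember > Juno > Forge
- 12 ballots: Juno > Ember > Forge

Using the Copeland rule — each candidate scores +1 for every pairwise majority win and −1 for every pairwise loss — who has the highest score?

Juno

Pairwise results:
  Forge vs Ember: Ember wins 24–15.
  Forge vs Juno: Juno wins 36–3.
  Ember vs Juno: Juno wins 25–14.
Copeland scores (wins − losses):
  Forge: 0 − 2 = -2
  Ember: 1 − 1 = 0
  Juno: 2 − 0 = 2
Juno has the best Copeland score.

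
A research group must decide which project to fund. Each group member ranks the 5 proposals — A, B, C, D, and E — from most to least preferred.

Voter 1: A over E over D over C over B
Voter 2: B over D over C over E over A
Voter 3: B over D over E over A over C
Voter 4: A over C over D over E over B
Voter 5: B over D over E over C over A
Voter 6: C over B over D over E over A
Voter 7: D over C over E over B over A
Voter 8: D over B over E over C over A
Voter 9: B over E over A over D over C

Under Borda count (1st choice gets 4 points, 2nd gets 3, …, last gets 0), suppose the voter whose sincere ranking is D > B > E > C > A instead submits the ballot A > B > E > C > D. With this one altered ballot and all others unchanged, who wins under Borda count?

B

Borda totals with the altered ballot: A 15, B 23, C 15, D 20, E 17.
The switch changes the winner from D to B.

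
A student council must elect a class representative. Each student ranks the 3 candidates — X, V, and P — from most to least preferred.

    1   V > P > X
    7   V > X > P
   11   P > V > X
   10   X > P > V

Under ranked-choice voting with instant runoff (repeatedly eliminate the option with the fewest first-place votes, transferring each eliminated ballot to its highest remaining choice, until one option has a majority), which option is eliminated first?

Round 1: P 11, X 10, V 8. V has the fewest and is eliminated.
Round 2: X 17, P 12. X has a majority.

V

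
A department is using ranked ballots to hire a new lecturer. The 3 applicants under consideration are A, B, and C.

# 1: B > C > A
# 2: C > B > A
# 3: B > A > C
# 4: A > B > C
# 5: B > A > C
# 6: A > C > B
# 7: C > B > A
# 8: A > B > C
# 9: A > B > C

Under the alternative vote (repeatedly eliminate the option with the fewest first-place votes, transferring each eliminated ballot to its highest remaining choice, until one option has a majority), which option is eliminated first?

C

Round 1: A 4, B 3, C 2. C has the fewest and is eliminated.
Round 2: B 5, A 4. B has a majority.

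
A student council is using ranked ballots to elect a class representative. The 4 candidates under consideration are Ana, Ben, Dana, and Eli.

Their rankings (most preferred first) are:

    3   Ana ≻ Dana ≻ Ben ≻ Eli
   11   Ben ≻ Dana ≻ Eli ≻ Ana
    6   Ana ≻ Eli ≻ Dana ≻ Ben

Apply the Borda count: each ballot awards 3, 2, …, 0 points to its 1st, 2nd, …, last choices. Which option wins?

Ben

Borda scores:
  Ana: 3·3 + 11·0 + 6·3 = 27
  Ben: 3·1 + 11·3 + 6·0 = 36
  Dana: 3·2 + 11·2 + 6·1 = 34
  Eli: 3·0 + 11·1 + 6·2 = 23
Ben has the highest total.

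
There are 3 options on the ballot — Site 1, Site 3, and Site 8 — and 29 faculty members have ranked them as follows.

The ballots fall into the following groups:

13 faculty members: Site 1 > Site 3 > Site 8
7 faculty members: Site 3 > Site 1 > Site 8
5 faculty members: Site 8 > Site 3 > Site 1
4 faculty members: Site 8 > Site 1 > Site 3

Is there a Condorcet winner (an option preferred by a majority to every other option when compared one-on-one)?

Yes

Head-to-head results (29 voters total):
Site 1 vs Site 3: Site 1 wins 17–12.
Site 1 vs Site 8: Site 1 wins 20–9.
Site 3 vs Site 8: Site 3 wins 20–9.
Site 1 beats each rival — Site 3 (17–12), Site 8 (20–9) — so Site 1 is the Condorcet winner.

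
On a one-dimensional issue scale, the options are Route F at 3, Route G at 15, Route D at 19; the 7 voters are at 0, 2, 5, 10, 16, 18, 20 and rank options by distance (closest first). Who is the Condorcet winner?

With single-peaked preferences on a line, the Condorcet winner is the candidate closest to the median voter.
The median voter (position 10) is closest to Route G at 15.
Check: Route G vs Route D — voters closer to Route G: 5 of 7.

Route G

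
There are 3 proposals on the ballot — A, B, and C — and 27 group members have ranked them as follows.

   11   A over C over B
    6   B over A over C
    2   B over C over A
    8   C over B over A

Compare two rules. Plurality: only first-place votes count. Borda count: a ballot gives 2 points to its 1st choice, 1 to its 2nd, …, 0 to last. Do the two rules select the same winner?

No

Plurality first-place counts: A 11, B 8, C 8 → A.
Borda totals: A 28, B 24, C 29 → C.
The two rules disagree: plurality picks A, Borda picks C.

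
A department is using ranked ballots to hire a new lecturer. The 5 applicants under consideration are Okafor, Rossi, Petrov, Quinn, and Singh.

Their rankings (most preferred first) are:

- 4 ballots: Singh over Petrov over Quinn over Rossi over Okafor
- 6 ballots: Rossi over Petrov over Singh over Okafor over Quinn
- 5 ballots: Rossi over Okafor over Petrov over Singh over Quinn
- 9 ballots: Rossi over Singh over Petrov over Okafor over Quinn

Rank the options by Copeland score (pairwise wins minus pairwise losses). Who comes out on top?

Rossi

Pairwise results:
  Okafor vs Rossi: Rossi wins 24–0.
  Okafor vs Petrov: Petrov wins 19–5.
  Okafor vs Quinn: Okafor wins 20–4.
  Okafor vs Singh: Singh wins 19–5.
  Rossi vs Petrov: Rossi wins 20–4.
  Rossi vs Quinn: Rossi wins 20–4.
  Rossi vs Singh: Rossi wins 20–4.
  Petrov vs Quinn: Petrov wins 24–0.
  Petrov vs Singh: Singh wins 13–11.
  Quinn vs Singh: Singh wins 24–0.
Copeland scores (wins − losses):
  Okafor: 1 − 3 = -2
  Rossi: 4 − 0 = 4
  Petrov: 2 − 2 = 0
  Quinn: 0 − 4 = -4
  Singh: 3 − 1 = 2
Rossi has the best Copeland score.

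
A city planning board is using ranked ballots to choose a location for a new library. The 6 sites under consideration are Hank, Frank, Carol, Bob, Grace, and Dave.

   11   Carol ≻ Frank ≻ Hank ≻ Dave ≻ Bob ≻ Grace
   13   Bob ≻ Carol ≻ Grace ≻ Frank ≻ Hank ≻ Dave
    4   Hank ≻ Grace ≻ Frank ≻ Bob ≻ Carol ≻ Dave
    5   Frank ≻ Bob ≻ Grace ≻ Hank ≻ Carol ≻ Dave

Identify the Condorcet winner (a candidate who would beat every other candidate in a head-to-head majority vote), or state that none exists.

None — there is no Condorcet winner

Head-to-head results (33 voters total):
Hank vs Frank: Frank wins 29–4.
Hank vs Carol: Carol wins 24–9.
Hank vs Bob: Bob wins 18–15.
Hank vs Grace: Grace wins 18–15.
Hank vs Dave: Hank wins 33–0.
Frank vs Carol: Carol wins 24–9.
Frank vs Bob: Frank wins 20–13.
Frank vs Grace: Grace wins 17–16.
Frank vs Dave: Frank wins 33–0.
Carol vs Bob: Bob wins 22–11.
Carol vs Grace: Carol wins 24–9.
Carol vs Dave: Carol wins 33–0.
Bob vs Grace: Bob wins 29–4.
Bob vs Dave: Bob wins 22–11.
Grace vs Dave: Grace wins 22–11.
No candidate beats all others: Frank beats Bob beats Carol beats Frank, a majority cycle.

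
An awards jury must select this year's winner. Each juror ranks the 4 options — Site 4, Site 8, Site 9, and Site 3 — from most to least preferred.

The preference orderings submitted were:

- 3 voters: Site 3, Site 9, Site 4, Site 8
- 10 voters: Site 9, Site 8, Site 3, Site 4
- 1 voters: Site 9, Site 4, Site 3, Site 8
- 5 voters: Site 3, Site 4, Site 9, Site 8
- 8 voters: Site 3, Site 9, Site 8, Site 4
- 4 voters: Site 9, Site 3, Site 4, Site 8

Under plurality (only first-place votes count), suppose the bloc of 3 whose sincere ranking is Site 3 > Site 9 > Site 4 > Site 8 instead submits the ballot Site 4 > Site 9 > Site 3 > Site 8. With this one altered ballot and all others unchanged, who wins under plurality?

First-place totals with the altered ballot: Site 4 3, Site 8 0, Site 9 15, Site 3 13.
The switch changes the winner from Site 3 to Site 9.

Site 9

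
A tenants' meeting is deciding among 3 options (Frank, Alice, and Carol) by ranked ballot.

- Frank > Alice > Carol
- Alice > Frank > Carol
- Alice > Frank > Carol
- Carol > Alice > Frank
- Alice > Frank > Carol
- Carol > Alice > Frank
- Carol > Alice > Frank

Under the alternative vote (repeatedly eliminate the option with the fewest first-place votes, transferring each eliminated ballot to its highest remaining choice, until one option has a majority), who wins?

Alice

Round 1: Alice 3, Carol 3, Frank 1. Frank has the fewest and is eliminated.
Round 2: Alice 4, Carol 3. Alice has a majority.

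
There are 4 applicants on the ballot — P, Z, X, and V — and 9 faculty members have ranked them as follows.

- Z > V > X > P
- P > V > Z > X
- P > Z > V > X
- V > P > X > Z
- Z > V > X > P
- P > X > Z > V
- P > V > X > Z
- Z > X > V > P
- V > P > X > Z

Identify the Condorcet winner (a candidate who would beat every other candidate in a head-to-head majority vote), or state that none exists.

None — there is no Condorcet winner

Head-to-head results (9 voters total):
P vs Z: P wins 6–3.
P vs X: P wins 6–3.
P vs V: V wins 5–4.
Z vs X: Z wins 5–4.
Z vs V: Z wins 5–4.
X vs V: V wins 7–2.
No candidate beats all others: P beats Z beats V beats P, a majority cycle.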